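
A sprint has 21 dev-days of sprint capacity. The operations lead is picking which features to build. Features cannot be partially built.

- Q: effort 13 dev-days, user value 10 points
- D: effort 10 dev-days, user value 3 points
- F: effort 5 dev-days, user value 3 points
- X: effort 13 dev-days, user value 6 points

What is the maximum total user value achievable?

This is an integer program with binary decision variables.
Allowing fractional choices, the relaxed optimum would be about 14.4, but features are indivisible.
Q: effort 13 ≤ 21, user value 10.
Q + F: effort 13 + 5 = 18 ≤ 21, user value 10 + 3 = 13.
F + X: effort 5 + 13 = 18 ≤ 21, user value 3 + 6 = 9.
Best is Q and F with total user value 13.

13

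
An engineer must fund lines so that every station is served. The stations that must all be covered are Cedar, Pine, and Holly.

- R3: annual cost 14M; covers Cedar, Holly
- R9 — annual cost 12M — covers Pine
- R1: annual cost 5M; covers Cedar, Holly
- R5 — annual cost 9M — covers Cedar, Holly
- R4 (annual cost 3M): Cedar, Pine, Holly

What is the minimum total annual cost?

3

This is a weighted set-cover instance.
R4 alone covers Cedar, Pine, Holly — every station.
Total annual cost: 3.
No cover costs less than 3.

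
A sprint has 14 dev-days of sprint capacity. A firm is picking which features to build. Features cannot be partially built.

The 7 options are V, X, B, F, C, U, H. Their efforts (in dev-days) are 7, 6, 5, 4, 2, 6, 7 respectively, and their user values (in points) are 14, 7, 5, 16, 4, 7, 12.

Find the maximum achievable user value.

34

Treat it as a binary knapsack problem.
Allowing fractional choices, the relaxed optimum would be about 35.7, but features are indivisible.
V + F + C: effort 7 + 4 + 2 = 13 ≤ 14, user value 14 + 16 + 4 = 34.
F + C + H: effort 4 + 2 + 7 = 13 ≤ 14, user value 16 + 4 + 12 = 32.
Best is V, F, and C with total user value 34.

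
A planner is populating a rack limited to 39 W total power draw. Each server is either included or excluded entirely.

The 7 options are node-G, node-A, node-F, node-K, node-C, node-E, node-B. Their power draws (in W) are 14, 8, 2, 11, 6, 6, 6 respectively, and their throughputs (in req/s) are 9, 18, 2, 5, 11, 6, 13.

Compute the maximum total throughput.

55

This is a 0-1 knapsack instance.
node-G + node-A + node-F + node-C + node-B: power draw 14 + 8 + 2 + 6 + 6 = 36 ≤ 39, throughput 9 + 18 + 2 + 11 + 13 = 53.
node-A + node-F + node-K + node-C + node-E + node-B: power draw 8 + 2 + 11 + 6 + 6 + 6 = 39 ≤ 39, throughput 18 + 2 + 5 + 11 + 6 + 13 = 55.
Best is node-A, node-F, node-K, node-C, node-E, and node-B with total throughput 55.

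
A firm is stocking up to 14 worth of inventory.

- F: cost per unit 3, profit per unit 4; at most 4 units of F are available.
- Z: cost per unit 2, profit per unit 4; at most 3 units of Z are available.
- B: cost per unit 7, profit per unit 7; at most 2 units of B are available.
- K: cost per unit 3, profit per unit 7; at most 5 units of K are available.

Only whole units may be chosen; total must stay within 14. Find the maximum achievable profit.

This is a bounded integer knapsack.
Take 1×Z and 4×K: cost 14 ≤ 14, profit 1·4 + 4·7 = 32.
No other integer combination yields more.

32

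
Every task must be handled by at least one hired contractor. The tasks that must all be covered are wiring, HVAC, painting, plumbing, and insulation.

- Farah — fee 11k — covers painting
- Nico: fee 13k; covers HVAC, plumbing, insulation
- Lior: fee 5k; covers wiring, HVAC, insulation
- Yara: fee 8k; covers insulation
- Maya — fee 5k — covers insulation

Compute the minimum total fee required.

Choose Farah, Nico, and Lior: together they cover wiring, HVAC, painting, plumbing, insulation — every task.
Total fee: 11 + 13 + 5 = 29.

29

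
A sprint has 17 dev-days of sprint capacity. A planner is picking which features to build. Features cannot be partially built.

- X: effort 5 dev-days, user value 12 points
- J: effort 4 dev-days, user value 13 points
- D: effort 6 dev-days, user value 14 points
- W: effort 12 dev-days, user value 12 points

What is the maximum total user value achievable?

39

X + J + D: effort 5 + 4 + 6 = 15 ≤ 17, user value 12 + 13 + 14 = 39.
J + D: effort 4 + 6 = 10 ≤ 17, user value 13 + 14 = 27.
Best is X, J, and D with total user value 39.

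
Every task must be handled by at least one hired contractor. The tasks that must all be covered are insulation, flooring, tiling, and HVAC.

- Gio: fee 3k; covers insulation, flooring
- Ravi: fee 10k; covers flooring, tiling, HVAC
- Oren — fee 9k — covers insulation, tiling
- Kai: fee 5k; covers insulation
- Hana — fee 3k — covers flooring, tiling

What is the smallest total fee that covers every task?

13

This is an integer covering problem.
Choose Gio and Ravi: together they cover insulation, flooring, tiling, HVAC — every task.
Total fee: 3 + 10 = 13.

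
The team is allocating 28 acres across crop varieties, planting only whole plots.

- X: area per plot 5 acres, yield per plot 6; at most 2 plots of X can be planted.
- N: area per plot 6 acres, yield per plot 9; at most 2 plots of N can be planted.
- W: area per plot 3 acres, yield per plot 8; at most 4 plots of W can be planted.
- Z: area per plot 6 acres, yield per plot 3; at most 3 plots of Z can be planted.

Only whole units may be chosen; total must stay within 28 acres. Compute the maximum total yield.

Take 2×X, 1×N, and 4×W: area 28 ≤ 28, yield 2·6 + 1·9 + 4·8 = 53.
W has the best ratio (8/3) and is taken to its limit of 4; remaining capacity is filled optimally with the others.

53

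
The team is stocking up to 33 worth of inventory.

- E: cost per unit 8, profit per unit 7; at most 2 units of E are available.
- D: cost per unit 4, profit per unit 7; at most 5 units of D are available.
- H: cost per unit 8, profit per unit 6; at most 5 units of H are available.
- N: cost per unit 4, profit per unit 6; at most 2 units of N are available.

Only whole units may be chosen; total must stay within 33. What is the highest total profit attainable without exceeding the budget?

48

1×E, 5×D, and 1×N: cost 32 ≤ 33, profit 1·7 + 5·7 + 1·6 = 48.
5×D and 2×N: cost 28 ≤ 33, profit 5·7 + 2·6 = 47.
Best is 48.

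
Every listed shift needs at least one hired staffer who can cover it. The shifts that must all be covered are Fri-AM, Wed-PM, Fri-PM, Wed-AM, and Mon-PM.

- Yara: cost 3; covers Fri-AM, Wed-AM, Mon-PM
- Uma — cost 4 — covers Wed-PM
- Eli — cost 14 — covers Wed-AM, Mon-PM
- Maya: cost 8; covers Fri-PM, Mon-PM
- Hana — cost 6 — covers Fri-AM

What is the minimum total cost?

15

This is a weighted set-cover instance.
Choose Yara, Uma, and Maya: together they cover Fri-AM, Wed-PM, Fri-PM, Wed-AM, Mon-PM — every shift.
Total cost: 3 + 4 + 8 = 15.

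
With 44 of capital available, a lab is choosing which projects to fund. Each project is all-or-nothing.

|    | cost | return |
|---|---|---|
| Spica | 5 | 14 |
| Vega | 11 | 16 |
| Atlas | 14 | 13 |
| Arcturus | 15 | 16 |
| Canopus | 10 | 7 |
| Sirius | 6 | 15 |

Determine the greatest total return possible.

61

Treat it as a binary knapsack problem.
Allowing fractional choices, the relaxed optimum would be about 67.5, but projects are indivisible.
Spica + Vega + Atlas + Sirius: cost 5 + 11 + 14 + 6 = 36 ≤ 44, return 14 + 16 + 13 + 15 = 58.
Spica + Atlas + Arcturus + Sirius: cost 5 + 14 + 15 + 6 = 40 ≤ 44, return 14 + 13 + 16 + 15 = 58.
Spica + Vega + Arcturus + Sirius: cost 5 + 11 + 15 + 6 = 37 ≤ 44, return 14 + 16 + 16 + 15 = 61.
Best is Spica, Vega, Arcturus, and Sirius with total return 61.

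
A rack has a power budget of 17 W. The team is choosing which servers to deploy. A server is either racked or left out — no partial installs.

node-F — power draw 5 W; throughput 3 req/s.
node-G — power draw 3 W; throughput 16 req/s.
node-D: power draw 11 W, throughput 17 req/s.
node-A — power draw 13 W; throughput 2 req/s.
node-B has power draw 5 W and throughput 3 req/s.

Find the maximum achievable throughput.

This is a 0-1 knapsack instance.
Take node-G and node-D: power draw 3 + 11 = 14 ≤ 17, throughput 16 + 17 = 33.
No other feasible combination does better.

33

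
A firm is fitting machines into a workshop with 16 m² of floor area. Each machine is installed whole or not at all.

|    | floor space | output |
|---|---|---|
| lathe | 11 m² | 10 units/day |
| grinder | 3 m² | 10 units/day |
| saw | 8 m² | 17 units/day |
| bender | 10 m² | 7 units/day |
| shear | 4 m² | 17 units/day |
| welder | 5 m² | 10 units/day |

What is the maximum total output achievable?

44

Take grinder, saw, and shear: floor space 3 + 8 + 4 = 15 ≤ 16, output 10 + 17 + 17 = 44.
No other feasible combination does better.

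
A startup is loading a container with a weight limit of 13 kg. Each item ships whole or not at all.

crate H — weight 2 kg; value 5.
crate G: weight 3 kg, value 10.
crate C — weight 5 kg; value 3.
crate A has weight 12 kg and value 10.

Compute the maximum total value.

This is an integer program with binary decision variables.
Allowing fractional choices, the relaxed optimum would be about 21.7, but items are indivisible.
crate G + crate C: weight 3 + 5 = 8 ≤ 13, value 10 + 3 = 13.
crate H + crate G + crate C: weight 2 + 3 + 5 = 10 ≤ 13, value 5 + 10 + 3 = 18.
crate H + crate G: weight 2 + 3 = 5 ≤ 13, value 5 + 10 = 15.
Best is crate H, crate G, and crate C with total value 18.

18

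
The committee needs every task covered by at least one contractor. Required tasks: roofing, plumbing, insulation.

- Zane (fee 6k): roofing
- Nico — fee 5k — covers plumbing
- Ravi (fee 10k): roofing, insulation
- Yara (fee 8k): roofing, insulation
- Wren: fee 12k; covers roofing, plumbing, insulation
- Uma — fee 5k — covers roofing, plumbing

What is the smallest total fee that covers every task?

This is a weighted set-cover instance.
Wren alone covers roofing, plumbing, insulation — every task.
Total fee: 12.

12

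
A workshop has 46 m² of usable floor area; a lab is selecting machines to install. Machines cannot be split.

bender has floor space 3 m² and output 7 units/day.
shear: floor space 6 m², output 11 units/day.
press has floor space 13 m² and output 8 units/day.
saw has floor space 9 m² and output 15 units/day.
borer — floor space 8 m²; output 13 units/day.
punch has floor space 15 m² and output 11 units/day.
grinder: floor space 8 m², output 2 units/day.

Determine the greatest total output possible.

57

Allowing fractional choices, the relaxed optimum would be about 60.1, but machines are indivisible.
bender + shear + press + saw + borer: floor space 3 + 6 + 13 + 9 + 8 = 39 ≤ 46, output 7 + 11 + 8 + 15 + 13 = 54.
bender + shear + saw + borer + punch: floor space 3 + 6 + 9 + 8 + 15 = 41 ≤ 46, output 7 + 11 + 15 + 13 + 11 = 57.
bender + shear + press + saw + punch: floor space 3 + 6 + 13 + 9 + 15 = 46 ≤ 46, output 7 + 11 + 8 + 15 + 11 = 52.
Best is bender, shear, saw, borer, and punch with total output 57.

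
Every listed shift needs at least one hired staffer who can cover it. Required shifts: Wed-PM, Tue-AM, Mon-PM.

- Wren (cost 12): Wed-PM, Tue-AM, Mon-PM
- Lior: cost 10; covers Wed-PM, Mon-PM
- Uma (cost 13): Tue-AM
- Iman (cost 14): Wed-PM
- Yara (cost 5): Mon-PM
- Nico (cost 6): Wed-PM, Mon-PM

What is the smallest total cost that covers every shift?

This is a weighted set-cover instance.
The greedy cost-per-new-shift heuristic would pick Nico and Wren for 18, but a cheaper cover exists.
Wren alone covers Wed-PM, Tue-AM, Mon-PM — every shift.
Total cost: 12.
No cover costs less than 12.

12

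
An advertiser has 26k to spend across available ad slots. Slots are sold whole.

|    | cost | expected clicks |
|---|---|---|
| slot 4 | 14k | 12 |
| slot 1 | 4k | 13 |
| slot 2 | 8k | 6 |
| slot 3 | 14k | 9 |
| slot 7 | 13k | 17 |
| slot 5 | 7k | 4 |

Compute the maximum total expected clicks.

36

Treat it as a binary knapsack problem.
Allowing fractional choices, the relaxed optimum would be about 37.7, but ad slots are indivisible.
slot 1 + slot 7 + slot 5: cost 4 + 13 + 7 = 24 ≤ 26, expected clicks 13 + 17 + 4 = 34.
slot 1 + slot 2 + slot 7: cost 4 + 8 + 13 = 25 ≤ 26, expected clicks 13 + 6 + 17 = 36.
Best is slot 1, slot 2, and slot 7 with total expected clicks 36.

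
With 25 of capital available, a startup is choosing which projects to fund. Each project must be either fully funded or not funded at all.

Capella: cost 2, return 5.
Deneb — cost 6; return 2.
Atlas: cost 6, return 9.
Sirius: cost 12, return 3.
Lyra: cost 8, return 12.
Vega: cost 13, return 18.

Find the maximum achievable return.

Allowing fractional choices, the relaxed optimum would be about 38.5, but projects are indivisible.
Capella + Atlas + Vega: cost 2 + 6 + 13 = 21 ≤ 25, return 5 + 9 + 18 = 32.
Capella + Lyra + Vega: cost 2 + 8 + 13 = 23 ≤ 25, return 5 + 12 + 18 = 35.
Best is Capella, Lyra, and Vega with total return 35.

35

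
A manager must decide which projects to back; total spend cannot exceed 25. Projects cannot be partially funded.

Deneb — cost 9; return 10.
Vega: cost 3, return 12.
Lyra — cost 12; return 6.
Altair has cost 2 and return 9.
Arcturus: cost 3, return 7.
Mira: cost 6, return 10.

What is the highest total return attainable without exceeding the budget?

48

This is a 0-1 knapsack instance.
Deneb + Vega + Arcturus + Mira: cost 9 + 3 + 3 + 6 = 21 ≤ 25, return 10 + 12 + 7 + 10 = 39.
Deneb + Vega + Altair + Arcturus + Mira: cost 9 + 3 + 2 + 3 + 6 = 23 ≤ 25, return 10 + 12 + 9 + 7 + 10 = 48.
Deneb + Vega + Altair + Mira: cost 9 + 3 + 2 + 6 = 20 ≤ 25, return 10 + 12 + 9 + 10 = 41.
Best is Deneb, Vega, Altair, Arcturus, and Mira with total return 48.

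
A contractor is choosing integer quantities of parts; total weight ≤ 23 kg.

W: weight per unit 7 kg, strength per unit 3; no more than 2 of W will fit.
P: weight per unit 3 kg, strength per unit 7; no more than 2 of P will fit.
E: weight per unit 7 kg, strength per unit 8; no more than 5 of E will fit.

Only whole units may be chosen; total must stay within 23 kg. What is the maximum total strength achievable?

30

2×P and 2×E: weight 20 ≤ 23, strength 2·7 + 2·8 = 30.
1×W, 2×P, and 1×E: weight 20 ≤ 23, strength 1·3 + 2·7 + 1·8 = 25.
Best is 30.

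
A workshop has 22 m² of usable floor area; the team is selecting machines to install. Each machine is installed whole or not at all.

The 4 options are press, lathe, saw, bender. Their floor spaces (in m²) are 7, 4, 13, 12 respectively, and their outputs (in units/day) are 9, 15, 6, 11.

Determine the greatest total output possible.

26

Allowing fractional choices, the relaxed optimum would be about 34.1, but machines are indivisible.
press + lathe: floor space 7 + 4 = 11 ≤ 22, output 9 + 15 = 24.
lathe + bender: floor space 4 + 12 = 16 ≤ 22, output 15 + 11 = 26.
lathe + saw: floor space 4 + 13 = 17 ≤ 22, output 15 + 6 = 21.
Best is lathe and bender with total output 26.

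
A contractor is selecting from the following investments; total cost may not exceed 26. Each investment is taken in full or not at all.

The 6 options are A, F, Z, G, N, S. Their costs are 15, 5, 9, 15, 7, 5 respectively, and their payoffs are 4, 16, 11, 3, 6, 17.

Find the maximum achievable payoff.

50

F + N + S: cost 5 + 7 + 5 = 17 ≤ 26, payoff 16 + 6 + 17 = 39.
F + Z + N + S: cost 5 + 9 + 7 + 5 = 26 ≤ 26, payoff 16 + 11 + 6 + 17 = 50.
F + Z + S: cost 5 + 9 + 5 = 19 ≤ 26, payoff 16 + 11 + 17 = 44.
Best is F, Z, N, and S with total payoff 50.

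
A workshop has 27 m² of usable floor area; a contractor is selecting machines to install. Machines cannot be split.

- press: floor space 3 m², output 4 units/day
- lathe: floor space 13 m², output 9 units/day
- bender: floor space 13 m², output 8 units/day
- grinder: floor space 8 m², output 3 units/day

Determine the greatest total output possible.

17

Treat it as a binary knapsack problem.
Take lathe and bender: floor space 13 + 13 = 26 ≤ 27, output 9 + 8 = 17.
No other feasible combination does better.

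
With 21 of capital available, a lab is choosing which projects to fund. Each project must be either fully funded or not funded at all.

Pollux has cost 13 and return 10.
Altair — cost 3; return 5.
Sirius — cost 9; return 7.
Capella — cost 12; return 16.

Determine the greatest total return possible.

23

Allowing fractional choices, the relaxed optimum would be about 25.7, but projects are indivisible.
Altair + Capella: cost 3 + 12 = 15 ≤ 21, return 5 + 16 = 21.
Sirius + Capella: cost 9 + 12 = 21 ≤ 21, return 7 + 16 = 23.
Capella: cost 12 ≤ 21, return 16.
Best is Sirius and Capella with total return 23.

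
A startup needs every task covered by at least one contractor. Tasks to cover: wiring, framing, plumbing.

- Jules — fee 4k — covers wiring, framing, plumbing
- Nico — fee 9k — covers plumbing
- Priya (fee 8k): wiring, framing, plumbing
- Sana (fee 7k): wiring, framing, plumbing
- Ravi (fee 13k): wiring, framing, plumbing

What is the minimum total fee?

This is a weighted set-cover instance.
Jules alone covers wiring, framing, plumbing — every task.
Total fee: 4.
No cover costs less than 4.

4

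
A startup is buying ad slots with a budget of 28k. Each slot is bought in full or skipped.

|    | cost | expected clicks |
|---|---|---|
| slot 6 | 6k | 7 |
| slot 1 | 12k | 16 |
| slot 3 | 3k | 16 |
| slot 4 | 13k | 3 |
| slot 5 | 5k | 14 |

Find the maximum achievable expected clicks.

Allowing fractional choices, the relaxed optimum would be about 53.5, but ad slots are indivisible.
slot 1 + slot 3 + slot 5: cost 12 + 3 + 5 = 20 ≤ 28, expected clicks 16 + 16 + 14 = 46.
slot 6 + slot 1 + slot 3 + slot 5: cost 6 + 12 + 3 + 5 = 26 ≤ 28, expected clicks 7 + 16 + 16 + 14 = 53.
Best is slot 6, slot 1, slot 3, and slot 5 with total expected clicks 53.

53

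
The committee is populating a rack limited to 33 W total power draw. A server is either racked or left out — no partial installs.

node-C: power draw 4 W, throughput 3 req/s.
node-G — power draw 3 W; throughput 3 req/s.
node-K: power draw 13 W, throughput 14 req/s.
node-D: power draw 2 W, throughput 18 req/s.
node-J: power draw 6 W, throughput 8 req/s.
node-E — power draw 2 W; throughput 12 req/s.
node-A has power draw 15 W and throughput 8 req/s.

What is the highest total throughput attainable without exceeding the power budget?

58

Take node-C, node-G, node-K, node-D, node-J, and node-E: power draw 4 + 3 + 13 + 2 + 6 + 2 = 30 ≤ 33, throughput 3 + 3 + 14 + 18 + 8 + 12 = 58.
No other feasible combination does better.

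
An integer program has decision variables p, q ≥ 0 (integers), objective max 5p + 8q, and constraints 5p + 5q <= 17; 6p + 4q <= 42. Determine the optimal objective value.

24

(p,q)=(0,3): 5·0+5·3=15≤17, 6·0+4·3=12≤42, objective 24.
(p,q)=(1,2): 5·1+5·2=15≤17, 6·1+4·2=14≤42, objective 21.
(p,q)=(0,2): 5·0+5·2=10≤17, 6·0+4·2=8≤42, objective 16.
Maximum is 24 at (p,q)=(0,3).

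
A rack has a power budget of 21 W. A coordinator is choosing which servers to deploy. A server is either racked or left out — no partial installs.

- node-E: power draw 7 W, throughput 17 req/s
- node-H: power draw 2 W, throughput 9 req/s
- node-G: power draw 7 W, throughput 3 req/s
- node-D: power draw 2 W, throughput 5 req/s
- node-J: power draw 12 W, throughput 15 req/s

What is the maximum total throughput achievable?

41

Treat it as a binary knapsack problem.
Take node-E, node-H, and node-J: power draw 7 + 2 + 12 = 21 ≤ 21, throughput 17 + 9 + 15 = 41.
No other feasible combination does better.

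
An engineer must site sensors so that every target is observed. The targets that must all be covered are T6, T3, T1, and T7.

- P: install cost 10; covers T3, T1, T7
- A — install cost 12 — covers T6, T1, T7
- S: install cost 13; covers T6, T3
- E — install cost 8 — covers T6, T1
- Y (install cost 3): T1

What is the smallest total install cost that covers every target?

18

Choose P and E: together they cover T6, T3, T1, T7 — every target.
Total install cost: 10 + 8 = 18.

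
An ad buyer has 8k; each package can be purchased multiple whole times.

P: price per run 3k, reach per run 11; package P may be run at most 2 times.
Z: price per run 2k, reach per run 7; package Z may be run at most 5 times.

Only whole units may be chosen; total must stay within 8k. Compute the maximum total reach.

2×P and 1×Z: price 8 ≤ 8, reach 2·11 + 1·7 = 29.
4×Z: price 8 ≤ 8, reach 4·7 = 28.
Best is 29.

29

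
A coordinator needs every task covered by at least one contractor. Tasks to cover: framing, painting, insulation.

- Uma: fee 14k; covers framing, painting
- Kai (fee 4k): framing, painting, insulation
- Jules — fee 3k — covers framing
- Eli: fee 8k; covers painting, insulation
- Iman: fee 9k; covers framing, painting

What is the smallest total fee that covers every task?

4

Kai alone covers framing, painting, insulation — every task.
Total fee: 4.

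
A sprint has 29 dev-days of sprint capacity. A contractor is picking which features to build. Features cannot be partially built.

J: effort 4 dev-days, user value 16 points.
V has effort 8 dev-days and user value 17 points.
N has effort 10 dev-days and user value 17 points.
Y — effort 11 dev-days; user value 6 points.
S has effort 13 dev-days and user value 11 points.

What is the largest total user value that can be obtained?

50

This is a 0-1 knapsack instance.
J + V + S: effort 4 + 8 + 13 = 25 ≤ 29, user value 16 + 17 + 11 = 44.
J + V + N: effort 4 + 8 + 10 = 22 ≤ 29, user value 16 + 17 + 17 = 50.
Best is J, V, and N with total user value 50.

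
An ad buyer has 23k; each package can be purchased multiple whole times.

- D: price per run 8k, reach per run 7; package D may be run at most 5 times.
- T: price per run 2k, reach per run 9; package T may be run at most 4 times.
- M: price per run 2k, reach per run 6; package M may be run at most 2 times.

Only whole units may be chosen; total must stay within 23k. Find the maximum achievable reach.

55

This is a bounded integer knapsack.
1×D, 4×T, and 2×M: price 20 ≤ 23, reach 1·7 + 4·9 + 2·6 = 55.
1×D, 4×T, and 1×M: price 18 ≤ 23, reach 1·7 + 4·9 + 1·6 = 49.
Best is 55.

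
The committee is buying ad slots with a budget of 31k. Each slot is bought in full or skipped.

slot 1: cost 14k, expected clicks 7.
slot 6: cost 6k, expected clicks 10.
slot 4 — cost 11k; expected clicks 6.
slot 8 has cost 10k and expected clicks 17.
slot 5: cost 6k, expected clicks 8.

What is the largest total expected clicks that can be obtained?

35

slot 1 + slot 6 + slot 8: cost 14 + 6 + 10 = 30 ≤ 31, expected clicks 7 + 10 + 17 = 34.
slot 6 + slot 4 + slot 8: cost 6 + 11 + 10 = 27 ≤ 31, expected clicks 10 + 6 + 17 = 33.
slot 6 + slot 8 + slot 5: cost 6 + 10 + 6 = 22 ≤ 31, expected clicks 10 + 17 + 8 = 35.
Best is slot 6, slot 8, and slot 5 with total expected clicks 35.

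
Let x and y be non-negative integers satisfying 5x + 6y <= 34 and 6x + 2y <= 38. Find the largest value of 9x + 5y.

54

The continuous relaxation peaks at (6.15, 0.538) with value 58.08; rounding to a feasible lattice point costs some objective.
(x,y)=(6,0): 5·6+6·0=30≤34, 6·6+2·0=36≤38, objective 54.
(x,y)=(5,1): 5·5+6·1=31≤34, 6·5+2·1=32≤38, objective 50.
(x,y)=(5,0): 5·5+6·0=25≤34, 6·5+2·0=30≤38, objective 45.
Maximum is 54 at (x,y)=(6,0).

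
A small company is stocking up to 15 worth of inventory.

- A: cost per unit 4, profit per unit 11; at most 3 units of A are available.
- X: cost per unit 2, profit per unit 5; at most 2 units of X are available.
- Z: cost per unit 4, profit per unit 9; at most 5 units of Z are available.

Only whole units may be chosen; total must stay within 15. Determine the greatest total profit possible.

38

2×A, 1×X, and 1×Z: cost 14 ≤ 15, profit 2·11 + 1·5 + 1·9 = 36.
3×A and 1×X: cost 14 ≤ 15, profit 3·11 + 1·5 = 38.
Best is 38.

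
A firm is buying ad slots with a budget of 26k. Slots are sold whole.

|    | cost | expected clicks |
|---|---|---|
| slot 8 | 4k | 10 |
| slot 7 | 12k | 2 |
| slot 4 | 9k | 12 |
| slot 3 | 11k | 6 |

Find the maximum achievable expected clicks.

28

slot 8 + slot 7 + slot 4: cost 4 + 12 + 9 = 25 ≤ 26, expected clicks 10 + 2 + 12 = 24.
slot 8 + slot 4 + slot 3: cost 4 + 9 + 11 = 24 ≤ 26, expected clicks 10 + 12 + 6 = 28.
Best is slot 8, slot 4, and slot 3 with total expected clicks 28.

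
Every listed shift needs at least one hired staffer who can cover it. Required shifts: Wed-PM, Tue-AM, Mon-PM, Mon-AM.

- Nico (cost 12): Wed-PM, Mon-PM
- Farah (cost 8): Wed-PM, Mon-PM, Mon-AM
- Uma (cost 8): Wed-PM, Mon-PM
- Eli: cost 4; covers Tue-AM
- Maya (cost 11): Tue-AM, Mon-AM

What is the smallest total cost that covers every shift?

12

Choose Farah and Eli: together they cover Wed-PM, Tue-AM, Mon-PM, Mon-AM — every shift.
Total cost: 8 + 4 = 12.
No cover costs less than 12.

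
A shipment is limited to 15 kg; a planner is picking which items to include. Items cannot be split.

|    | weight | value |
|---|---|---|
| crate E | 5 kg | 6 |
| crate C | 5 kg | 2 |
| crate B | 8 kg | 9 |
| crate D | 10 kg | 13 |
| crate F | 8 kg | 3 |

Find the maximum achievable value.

Take crate E and crate D: weight 5 + 10 = 15 ≤ 15, value 6 + 13 = 19.
No other feasible combination does better.

19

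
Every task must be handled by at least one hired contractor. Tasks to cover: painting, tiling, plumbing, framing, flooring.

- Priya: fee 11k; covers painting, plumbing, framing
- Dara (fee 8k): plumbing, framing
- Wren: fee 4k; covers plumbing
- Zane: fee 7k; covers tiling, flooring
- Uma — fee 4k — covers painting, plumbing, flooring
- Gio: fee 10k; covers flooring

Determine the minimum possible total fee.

The greedy cost-per-new-task heuristic would pick Uma, Zane, and Dara for 19, but a cheaper cover exists.
Choose Priya and Zane: together they cover painting, tiling, plumbing, framing, flooring — every task.
Total fee: 11 + 7 = 18.
No cover costs less than 18.

18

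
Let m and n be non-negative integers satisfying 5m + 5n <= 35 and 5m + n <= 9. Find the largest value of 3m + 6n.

(m,n)=(0,7): 5·0+5·7=35≤35, 5·0+1·7=7≤9, objective 42.
(m,n)=(0,6): 5·0+5·6=30≤35, 5·0+1·6=6≤9, objective 36.
No feasible integer point exceeds 42.

42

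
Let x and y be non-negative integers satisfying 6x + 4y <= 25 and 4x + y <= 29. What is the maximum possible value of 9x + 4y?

36

(x,y)=(4,0): 6·4+4·0=24≤25, 4·4+1·0=16≤29, objective 36.
(x,y)=(3,1): 6·3+4·1=22≤25, 4·3+1·1=13≤29, objective 31.
(x,y)=(3,0): 6·3+4·0=18≤25, 4·3+1·0=12≤29, objective 27.
The best lattice point is (4,0), giving 36.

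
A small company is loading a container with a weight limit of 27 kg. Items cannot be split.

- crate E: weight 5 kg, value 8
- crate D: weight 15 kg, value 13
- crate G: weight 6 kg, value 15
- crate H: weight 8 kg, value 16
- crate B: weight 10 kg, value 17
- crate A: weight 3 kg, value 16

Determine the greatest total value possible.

64

crate G + crate H + crate B + crate A: weight 6 + 8 + 10 + 3 = 27 ≤ 27, value 15 + 16 + 17 + 16 = 64.
crate E + crate H + crate B + crate A: weight 5 + 8 + 10 + 3 = 26 ≤ 27, value 8 + 16 + 17 + 16 = 57.
crate E + crate G + crate B + crate A: weight 5 + 6 + 10 + 3 = 24 ≤ 27, value 8 + 15 + 17 + 16 = 56.
Best is crate G, crate H, crate B, and crate A with total value 64.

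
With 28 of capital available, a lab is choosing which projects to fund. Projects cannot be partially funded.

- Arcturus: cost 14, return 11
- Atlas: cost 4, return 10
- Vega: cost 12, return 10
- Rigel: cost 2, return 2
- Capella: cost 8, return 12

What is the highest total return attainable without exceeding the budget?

Allowing fractional choices, the relaxed optimum would be about 35.6, but projects are indivisible.
Arcturus + Atlas + Rigel + Capella: cost 14 + 4 + 2 + 8 = 28 ≤ 28, return 11 + 10 + 2 + 12 = 35.
Atlas + Vega + Rigel + Capella: cost 4 + 12 + 2 + 8 = 26 ≤ 28, return 10 + 10 + 2 + 12 = 34.
Best is Arcturus, Atlas, Rigel, and Capella with total return 35.

35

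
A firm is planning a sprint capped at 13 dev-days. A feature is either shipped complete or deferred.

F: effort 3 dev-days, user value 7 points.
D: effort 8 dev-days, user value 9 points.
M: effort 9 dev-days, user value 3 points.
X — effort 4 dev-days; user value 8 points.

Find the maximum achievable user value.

D + X: effort 8 + 4 = 12 ≤ 13, user value 9 + 8 = 17.
F + D: effort 3 + 8 = 11 ≤ 13, user value 7 + 9 = 16.
Best is D and X with total user value 17.

17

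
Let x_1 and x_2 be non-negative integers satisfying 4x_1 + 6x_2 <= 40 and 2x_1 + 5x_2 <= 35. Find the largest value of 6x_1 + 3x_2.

(x_1,x_2)=(10,0): 4·10+6·0=40≤40, 2·10+5·0=20≤35, objective 60.
(x_1,x_2)=(9,0): 4·9+6·0=36≤40, 2·9+5·0=18≤35, objective 54.
No feasible integer point exceeds 60.

60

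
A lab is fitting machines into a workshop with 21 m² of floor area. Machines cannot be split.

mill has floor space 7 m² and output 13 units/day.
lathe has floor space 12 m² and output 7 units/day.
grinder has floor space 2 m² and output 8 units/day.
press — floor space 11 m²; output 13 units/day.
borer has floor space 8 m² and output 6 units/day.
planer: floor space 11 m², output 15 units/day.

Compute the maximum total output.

Allowing fractional choices, the relaxed optimum would be about 37.2, but machines are indivisible.
mill + grinder + press: floor space 7 + 2 + 11 = 20 ≤ 21, output 13 + 8 + 13 = 34.
grinder + borer + planer: floor space 2 + 8 + 11 = 21 ≤ 21, output 8 + 6 + 15 = 29.
mill + grinder + planer: floor space 7 + 2 + 11 = 20 ≤ 21, output 13 + 8 + 15 = 36.
Best is mill, grinder, and planer with total output 36.

36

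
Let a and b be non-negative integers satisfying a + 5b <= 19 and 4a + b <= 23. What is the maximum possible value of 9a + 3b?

51

The continuous relaxation peaks at (5.05, 2.79) with value 53.84; rounding to a feasible lattice point costs some objective.
(a,b)=(5,2): 1·5+5·2=15≤19, 4·5+1·2=22≤23, objective 51.
(a,b)=(5,1): 1·5+5·1=10≤19, 4·5+1·1=21≤23, objective 48.
(a,b)=(4,3): 1·4+5·3=19≤19, 4·4+1·3=19≤23, objective 45.
(a,b)=(4,2): 1·4+5·2=14≤19, 4·4+1·2=18≤23, objective 42.
Maximum is 51 at (a,b)=(5,2).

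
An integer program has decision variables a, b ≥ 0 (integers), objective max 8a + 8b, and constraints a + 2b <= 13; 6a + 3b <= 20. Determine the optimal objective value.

48

Relaxing integrality, the LP optimum is 52.44 at (a,b) = (0.111, 6.44), which is not an integer point.
(a,b)=(0,6): 1·0+2·6=12≤13, 6·0+3·6=18≤20, objective 48.
(a,b)=(0,5): 1·0+2·5=10≤13, 6·0+3·5=15≤20, objective 40.
The best lattice point is (0,6), giving 48.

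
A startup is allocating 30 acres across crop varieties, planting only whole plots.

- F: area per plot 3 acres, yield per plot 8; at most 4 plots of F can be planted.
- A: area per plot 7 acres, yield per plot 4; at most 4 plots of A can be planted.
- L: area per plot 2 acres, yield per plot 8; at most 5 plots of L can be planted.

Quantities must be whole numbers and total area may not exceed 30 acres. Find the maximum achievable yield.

This is a bounded integer knapsack.
4×F and 5×L: area 22 ≤ 30, yield 4·8 + 5·8 = 72.
4×F, 1×A, and 5×L: area 29 ≤ 30, yield 4·8 + 1·4 + 5·8 = 76.
Best is 76.

76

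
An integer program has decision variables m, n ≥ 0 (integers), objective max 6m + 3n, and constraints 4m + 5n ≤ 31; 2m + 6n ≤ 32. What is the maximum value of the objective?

Relaxing integrality, the LP optimum is 46.50 at (m,n) = (7.75, 0), which is not an integer point.
(m,n)=(7,0): 4·7+5·0=28≤31, 2·7+6·0=14≤32, objective 42.
(m,n)=(6,1): 4·6+5·1=29≤31, 2·6+6·1=18≤32, objective 39.
(m,n)=(6,0): 4·6+5·0=24≤31, 2·6+6·0=12≤32, objective 36.
The best lattice point is (7,0), giving 42.

42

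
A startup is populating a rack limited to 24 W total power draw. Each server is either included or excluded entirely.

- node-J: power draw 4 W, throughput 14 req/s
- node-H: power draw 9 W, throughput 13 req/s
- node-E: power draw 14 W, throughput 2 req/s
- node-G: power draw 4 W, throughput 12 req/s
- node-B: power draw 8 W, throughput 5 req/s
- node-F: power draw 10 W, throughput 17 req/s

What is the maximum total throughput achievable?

44

node-J + node-H + node-F: power draw 4 + 9 + 10 = 23 ≤ 24, throughput 14 + 13 + 17 = 44.
node-J + node-G + node-F: power draw 4 + 4 + 10 = 18 ≤ 24, throughput 14 + 12 + 17 = 43.
node-H + node-G + node-F: power draw 9 + 4 + 10 = 23 ≤ 24, throughput 13 + 12 + 17 = 42.
Best is node-J, node-H, and node-F with total throughput 44.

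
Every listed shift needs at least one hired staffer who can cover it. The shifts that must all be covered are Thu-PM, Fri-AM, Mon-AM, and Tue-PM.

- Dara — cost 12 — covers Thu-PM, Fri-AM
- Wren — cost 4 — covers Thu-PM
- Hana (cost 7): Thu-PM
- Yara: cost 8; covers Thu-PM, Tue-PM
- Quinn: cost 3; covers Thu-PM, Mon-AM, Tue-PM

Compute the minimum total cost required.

15

Choose Dara and Quinn: together they cover Thu-PM, Fri-AM, Mon-AM, Tue-PM — every shift.
Total cost: 12 + 3 = 15.
No cover costs less than 15.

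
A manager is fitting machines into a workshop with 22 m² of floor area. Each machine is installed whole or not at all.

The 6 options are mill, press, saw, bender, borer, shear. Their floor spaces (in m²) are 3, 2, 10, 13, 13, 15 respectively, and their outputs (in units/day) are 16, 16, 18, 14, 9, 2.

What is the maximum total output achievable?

50

mill + press + saw: floor space 3 + 2 + 10 = 15 ≤ 22, output 16 + 16 + 18 = 50.
mill + press + bender: floor space 3 + 2 + 13 = 18 ≤ 22, output 16 + 16 + 14 = 46.
mill + press + borer: floor space 3 + 2 + 13 = 18 ≤ 22, output 16 + 16 + 9 = 41.
Best is mill, press, and saw with total output 50.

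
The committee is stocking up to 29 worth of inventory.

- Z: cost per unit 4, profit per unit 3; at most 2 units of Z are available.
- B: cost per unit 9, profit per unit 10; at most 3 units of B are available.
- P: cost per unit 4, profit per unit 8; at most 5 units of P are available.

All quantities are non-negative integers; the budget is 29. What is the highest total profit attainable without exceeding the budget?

2×Z and 5×P: cost 28 ≤ 29, profit 2·3 + 5·8 = 46.
1×B and 5×P: cost 29 ≤ 29, profit 1·10 + 5·8 = 50.
Best is 50.

50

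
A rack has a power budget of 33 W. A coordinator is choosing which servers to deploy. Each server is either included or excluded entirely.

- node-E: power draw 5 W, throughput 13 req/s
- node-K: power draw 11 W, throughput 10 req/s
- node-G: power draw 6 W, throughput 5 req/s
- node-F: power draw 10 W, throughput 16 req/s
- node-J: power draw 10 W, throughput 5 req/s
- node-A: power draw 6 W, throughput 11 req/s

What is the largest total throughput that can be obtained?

Take node-E, node-K, node-F, and node-A: power draw 5 + 11 + 10 + 6 = 32 ≤ 33, throughput 13 + 10 + 16 + 11 = 50.
No other feasible combination does better.

50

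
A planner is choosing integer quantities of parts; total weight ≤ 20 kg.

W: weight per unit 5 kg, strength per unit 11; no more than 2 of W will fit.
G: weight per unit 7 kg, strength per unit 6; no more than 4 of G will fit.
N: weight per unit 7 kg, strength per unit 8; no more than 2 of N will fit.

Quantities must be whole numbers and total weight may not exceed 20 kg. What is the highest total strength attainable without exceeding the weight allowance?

This is a bounded integer knapsack.
Take 2×W and 1×N: weight 17 ≤ 20, strength 2·11 + 1·8 = 30.
W has the best ratio (11/5) and is taken to its limit of 2; remaining capacity is filled optimally with the others.

30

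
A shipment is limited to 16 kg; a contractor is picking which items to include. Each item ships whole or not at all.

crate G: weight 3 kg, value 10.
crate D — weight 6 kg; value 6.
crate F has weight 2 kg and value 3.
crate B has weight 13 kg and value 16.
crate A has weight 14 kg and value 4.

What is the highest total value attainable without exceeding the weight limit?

Allowing fractional choices, the relaxed optimum would be about 26.5, but items are indivisible.
crate G + crate D + crate F: weight 3 + 6 + 2 = 11 ≤ 16, value 10 + 6 + 3 = 19.
crate G + crate B: weight 3 + 13 = 16 ≤ 16, value 10 + 16 = 26.
crate F + crate B: weight 2 + 13 = 15 ≤ 16, value 3 + 16 = 19.
Best is crate G and crate B with total value 26.

26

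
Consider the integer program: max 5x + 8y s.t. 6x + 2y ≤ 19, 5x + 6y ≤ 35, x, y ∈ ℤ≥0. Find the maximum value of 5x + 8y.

45

(x,y)=(1,5) is feasible, giving 45.
(x,y)=(0,5) is feasible, giving 40.
(x,y)=(1,4) is feasible, giving 37.
The best lattice point is (1,5), giving 45.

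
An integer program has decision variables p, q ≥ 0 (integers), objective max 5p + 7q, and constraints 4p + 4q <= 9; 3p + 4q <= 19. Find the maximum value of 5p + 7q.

The continuous relaxation peaks at (0, 2.25) with value 15.75; rounding to a feasible lattice point costs some objective.
(p,q)=(0,2): 4·0+4·2=8≤9, 3·0+4·2=8≤19, objective 14.
(p,q)=(1,1): 4·1+4·1=8≤9, 3·1+4·1=7≤19, objective 12.
(p,q)=(0,1): 4·0+4·1=4≤9, 3·0+4·1=4≤19, objective 7.
The best lattice point is (0,2), giving 14.

14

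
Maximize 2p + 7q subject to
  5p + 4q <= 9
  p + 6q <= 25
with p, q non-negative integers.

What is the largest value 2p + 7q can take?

(p,q)=(0,2): 5·0+4·2=8≤9, 1·0+6·2=12≤25, objective 14.
(p,q)=(1,1): 5·1+4·1=9≤9, 1·1+6·1=7≤25, objective 9.
Maximum is 14 at (p,q)=(0,2).

14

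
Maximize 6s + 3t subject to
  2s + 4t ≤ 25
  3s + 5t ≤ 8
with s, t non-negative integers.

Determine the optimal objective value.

The continuous relaxation peaks at (2.67, 0) with value 16.00; rounding to a feasible lattice point costs some objective.
(s,t)=(2,0): 2·2+4·0=4≤25, 3·2+5·0=6≤8, objective 12.
(s,t)=(1,1): 2·1+4·1=6≤25, 3·1+5·1=8≤8, objective 9.
No feasible integer point exceeds 12.

12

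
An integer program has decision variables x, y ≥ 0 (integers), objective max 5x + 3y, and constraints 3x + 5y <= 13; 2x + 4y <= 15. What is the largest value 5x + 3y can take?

(x,y)=(4,0): 3·4+5·0=12≤13, 2·4+4·0=8≤15, objective 20.
(x,y)=(3,0): 3·3+5·0=9≤13, 2·3+4·0=6≤15, objective 15.
No feasible integer point exceeds 20.

20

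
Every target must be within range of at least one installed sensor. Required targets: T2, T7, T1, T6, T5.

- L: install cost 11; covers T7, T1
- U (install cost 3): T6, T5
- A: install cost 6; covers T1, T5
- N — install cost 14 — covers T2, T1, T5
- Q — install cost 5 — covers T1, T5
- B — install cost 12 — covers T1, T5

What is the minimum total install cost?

This is a weighted set-cover instance.
The greedy cost-per-new-target heuristic would pick U, Q, L, and N for 33, but a cheaper cover exists.
Choose L, U, and N: together they cover T2, T7, T1, T6, T5 — every target.
Total install cost: 11 + 3 + 14 = 28.
No cover costs less than 28.

28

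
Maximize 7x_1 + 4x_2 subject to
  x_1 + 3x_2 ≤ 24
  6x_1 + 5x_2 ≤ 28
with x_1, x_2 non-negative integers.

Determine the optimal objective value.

29

The continuous relaxation peaks at (4.67, 0) with value 32.67; rounding to a feasible lattice point costs some objective.
(x_1,x_2)=(3,2) is feasible, giving 29.
(x_1,x_2)=(4,0) is feasible, giving 28.
(x_1,x_2)=(2,3) is feasible, giving 26.
(x_1,x_2)=(3,1) is feasible, giving 25.
The best lattice point is (3,2), giving 29.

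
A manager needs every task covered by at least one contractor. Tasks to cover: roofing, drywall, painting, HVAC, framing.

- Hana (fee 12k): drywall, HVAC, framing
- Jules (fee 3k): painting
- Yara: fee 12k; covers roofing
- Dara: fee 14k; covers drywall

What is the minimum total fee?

27

Choose Hana, Jules, and Yara: together they cover roofing, drywall, painting, HVAC, framing — every task.
Total fee: 12 + 3 + 12 = 27.
No cover costs less than 27.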